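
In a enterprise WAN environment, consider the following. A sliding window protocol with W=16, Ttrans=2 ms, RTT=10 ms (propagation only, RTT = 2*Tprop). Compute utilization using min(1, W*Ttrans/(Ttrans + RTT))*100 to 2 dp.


Given: W = 16, Ttrans = 2 ms, RTT = 10 ms (= 2 * Tprop, Tprop = 5 ms)
Cycle time = Ttrans + RTT = 2 + 10 = 12 ms (first packet sent until its ACK returns)
W * Ttrans = 16 * 2 = 32 ms of sending per cycle
W * Ttrans / (Ttrans + RTT) = 32 / 12 = 2.666667
U = min(1, 2.666667) = 1.000000
U% = 100.00%

100.00


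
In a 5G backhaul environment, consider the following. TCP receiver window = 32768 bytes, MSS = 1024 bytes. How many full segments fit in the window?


Given: RWND = 32768 bytes, MSS = 1024 bytes
Full segments = floor(RWND / MSS)
Full segments = floor(32768 / 1024)
Full segments = floor(32.0) = 32

32


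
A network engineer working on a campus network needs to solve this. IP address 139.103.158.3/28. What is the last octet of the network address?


Given: IP = 139.103.158.3, prefix = /28
Subnet mask = 255.255.255.240
Last octet of IP: 3
Last octet of mask: 240
Network last octet = 3 AND 240 = 0

0


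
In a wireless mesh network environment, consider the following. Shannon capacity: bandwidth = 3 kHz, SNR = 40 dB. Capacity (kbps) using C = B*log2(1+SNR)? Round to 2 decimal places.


Given: B = 3 kHz, SNR = 40 dB
SNR linear = 10^(40/10) = 10000
1 + SNR = 10001
log2(10001) = 13.2878566418
C = 3 * 1000 * 13.2878566418 = 39863.5699 bps
C = 39.863570 kbps -> 39.86 kbps (2 dp)

39.86


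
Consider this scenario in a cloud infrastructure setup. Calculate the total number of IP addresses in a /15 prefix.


Given: CIDR prefix /15
Host bits = 32 - 15 = 17
Total addresses = 2^17 = 131072

131072


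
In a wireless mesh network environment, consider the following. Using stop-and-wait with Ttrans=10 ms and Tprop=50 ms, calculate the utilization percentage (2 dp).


Given: Ttrans = 10 ms, Tprop = 50 ms
RTT = 2 * Tprop = 2 * 50 = 100 ms
U = Ttrans / (Ttrans + RTT)
U = 10 / (10 + 100)
U = 10 / 110 = 0.090909
U% = 9.09%

9.09


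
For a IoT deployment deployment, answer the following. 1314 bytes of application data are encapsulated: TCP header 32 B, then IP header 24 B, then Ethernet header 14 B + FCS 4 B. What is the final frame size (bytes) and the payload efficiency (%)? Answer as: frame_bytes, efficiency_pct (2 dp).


TCP segment = 1314 + 32 = 1346 B
IP packet = 1346 + 24 = 1370 B
Ethernet frame = 1370 + 14 + 4 = 1388 B
Efficiency = app / frame = 1314 / 1388 = 0.946686 = 94.6686% -> 94.67% (2 dp)

1388, 94.67


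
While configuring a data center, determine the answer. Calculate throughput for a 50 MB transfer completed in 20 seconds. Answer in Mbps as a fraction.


Given: file = 50 MB, time = 20 s
File in Mb = 50 * 8 = 400 Mb
Throughput = 400 / 20 Mbps
Throughput = 20 Mbps

20


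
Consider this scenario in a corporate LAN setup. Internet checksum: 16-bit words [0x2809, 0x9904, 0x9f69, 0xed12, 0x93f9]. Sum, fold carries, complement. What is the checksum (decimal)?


Given words: [0x2809, 0x9904, 0x9f69, 0xed12, 0x93f9]
Step 1: Sum all words
Raw sum = 10249 + 39172 + 40809 + 60690 + 37881 = 188801
Step 2: Fold carry: (57729 + 2) = 57731
One's complement = ~57731 & 0xFFFF = 7804

7804


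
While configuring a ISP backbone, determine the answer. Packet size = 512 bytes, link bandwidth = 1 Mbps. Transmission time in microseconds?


Given: packet = 512 bytes, bandwidth = 1 Mbps
Packet in bits = 512 * 8 = 4096 bits
Bandwidth = 1 * 10^6 = 1000000 bps
Time = 4096 / 1000000 seconds
Time in us = 4096 * 10^6 / 1000000 = 4096

4096


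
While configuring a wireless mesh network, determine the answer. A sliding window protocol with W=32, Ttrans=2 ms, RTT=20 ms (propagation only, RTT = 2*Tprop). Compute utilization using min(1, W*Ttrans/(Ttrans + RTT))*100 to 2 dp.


Given: W = 32, Ttrans = 2 ms, RTT = 20 ms (= 2 * Tprop, Tprop = 10 ms)
Cycle time = Ttrans + RTT = 2 + 20 = 22 ms (first packet sent until its ACK returns)
W * Ttrans = 32 * 2 = 64 ms of sending per cycle
W * Ttrans / (Ttrans + RTT) = 64 / 22 = 2.909091
U = min(1, 2.909091) = 1.000000
U% = 100.00%

100.00


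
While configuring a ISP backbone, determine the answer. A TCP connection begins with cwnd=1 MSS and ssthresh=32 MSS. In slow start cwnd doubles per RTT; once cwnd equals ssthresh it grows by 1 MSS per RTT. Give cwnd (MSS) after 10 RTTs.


RTT 0: cwnd = 1 MSS (initial)
RTT 1: cwnd = 2 MSS (slow start, doubled)
RTT 2: cwnd = 4 MSS (slow start, doubled)
RTT 3: cwnd = 8 MSS (slow start, doubled)
RTT 4: cwnd = 16 MSS (slow start, doubled)
RTT 5: cwnd = 32 MSS (slow start, doubled)
RTT 6: cwnd = 33 MSS (congestion avoidance, +1)
RTT 7: cwnd = 34 MSS (congestion avoidance, +1)
RTT 8: cwnd = 35 MSS (congestion avoidance, +1)
RTT 9: cwnd = 36 MSS (congestion avoidance, +1)
RTT 10: cwnd = 37 MSS (congestion avoidance, +1)

37


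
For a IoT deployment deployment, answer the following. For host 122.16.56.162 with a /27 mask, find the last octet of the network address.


Given: IP = 122.16.56.162, prefix = /27
Subnet mask = 255.255.255.224
Last octet of IP: 162
Last octet of mask: 224
Network last octet = 162 AND 224 = 160

160


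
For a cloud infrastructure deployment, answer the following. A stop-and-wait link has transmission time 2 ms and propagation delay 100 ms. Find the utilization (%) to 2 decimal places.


Given: Ttrans = 2 ms, Tprop = 100 ms
RTT = 2 * Tprop = 2 * 100 = 200 ms
U = Ttrans / (Ttrans + RTT)
U = 2 / (2 + 200)
U = 2 / 202 = 0.009901
U% = 0.99%

0.99


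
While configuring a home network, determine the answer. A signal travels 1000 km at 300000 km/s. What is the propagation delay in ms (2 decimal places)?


Given: distance = 1000 km, speed = 300000 km/s
Delay = distance / speed = 1000 / 300000 seconds
Delay in ms = 1000 * 1000 / 300000
Delay = 3.3333 ms
Rounded to 2 dp = 3.33 ms

3.33


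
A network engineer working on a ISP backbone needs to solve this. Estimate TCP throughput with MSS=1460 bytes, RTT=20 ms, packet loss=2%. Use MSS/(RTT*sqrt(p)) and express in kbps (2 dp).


Given: MSS = 1460 bytes, RTT = 20 ms, loss = 2%
RTT in seconds = 20 / 1000 = 0.02
Loss rate = 2% = 0.02
sqrt(loss) = sqrt(0.02) = 0.141421356237
Throughput (bytes/s) = 1460 / (0.02 * 0.141421356237) = 516187.9503
Throughput (kbps) = 516187.9503 * 8 / 1000 = 4129.503602 -> 4129.50 kbps (2 dp)

4129.50


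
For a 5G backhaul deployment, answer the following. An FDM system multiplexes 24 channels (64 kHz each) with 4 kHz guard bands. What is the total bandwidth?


Given: 24 channels, 64 kHz each, guard = 4 kHz
Channel bandwidth = 24 * 64 = 1536 kHz
Guard bands = 23 gaps * 4 kHz = 92 kHz
Total = 1536 + 92 = 1628 kHz

1628


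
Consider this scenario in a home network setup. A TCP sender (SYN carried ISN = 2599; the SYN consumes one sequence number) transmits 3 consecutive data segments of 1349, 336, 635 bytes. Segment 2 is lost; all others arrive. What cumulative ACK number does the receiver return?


SYN uses sequence number 2599; first data byte = ISN + 1 = 2600.
Segment 1: SEQ = 2600, len = 1349 B, covers [2600, 3948]
Segment 2: SEQ = 3949, len = 336 B, covers [3949, 4284] [LOST]
Segment 3: SEQ = 4285, len = 635 B, covers [4285, 4919]
In-order data received: bytes [2600, 3948] (segments 1..1).
Segment 2 missing -> gap begins at byte 3949; later segments buffered out of order.
Cumulative ACK = next expected in-order byte = 2600 + 1349 = 3949

3949


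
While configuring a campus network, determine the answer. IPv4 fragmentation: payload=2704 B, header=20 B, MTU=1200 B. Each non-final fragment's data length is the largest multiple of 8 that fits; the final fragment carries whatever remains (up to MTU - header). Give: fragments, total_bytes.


Max data per non-final fragment = floor((MTU - header)/8)*8 = floor((1200 - 20)/8)*8 = floor(1180/8)*8 = 1176 B
Final fragment needs no 8-byte alignment: it can carry up to MTU - header = 1180 B
Non-final fragments needed = ceil((payload - 1180) / 1176) = ceil(1524/1176) = ceil(1.2959) = 2
Number of fragments = 2 + 1 = 3
Fragment sizes (data): 2 * 1176 B + 352 B (last, 352 <= 1180 OK)
Total bytes sent = payload + n_frags * header = 2704 + 3*20 = 2704 + 60 = 2764 B

3, 2764


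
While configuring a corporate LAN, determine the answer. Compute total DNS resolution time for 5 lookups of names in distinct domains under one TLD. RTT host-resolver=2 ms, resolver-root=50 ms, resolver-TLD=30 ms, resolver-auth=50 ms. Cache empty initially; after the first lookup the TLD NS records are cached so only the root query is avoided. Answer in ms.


Lookup 1 (cold cache): local + root + TLD + auth = 2 + 50 + 30 + 50 = 132 ms
Lookups 2..5 (TLD NS cached -> skip root; new domain -> still ask TLD and auth): local + TLD + auth = 2 + 30 + 50 = 82 ms each
Remaining 4 lookups: 4 * 82 = 328 ms
Total = 132 + 328 = 460 ms

460


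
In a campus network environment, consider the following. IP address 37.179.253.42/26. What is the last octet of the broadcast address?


Given: IP = 37.179.253.42, prefix = /26
Host bits = 32 - 26 = 6
Network last octet = 42 AND mask = 0
Host part size = 2^6 - 1 = 63
Broadcast last octet = 0 OR 63 = 63

63


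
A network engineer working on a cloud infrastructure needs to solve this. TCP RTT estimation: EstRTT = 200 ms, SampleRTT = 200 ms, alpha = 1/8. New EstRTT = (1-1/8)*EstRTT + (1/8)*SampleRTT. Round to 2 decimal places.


Given: EstRTT = 200 ms, SampleRTT = 200 ms, alpha = 1/8
New EstRTT = (1 - alpha) * EstRTT + alpha * SampleRTT
(7/8) * 200 = 175
(1/8) * 200 = 25
New EstRTT = 175 + 25 = 200 ms -> 200.00 ms (2 dp)

200.00


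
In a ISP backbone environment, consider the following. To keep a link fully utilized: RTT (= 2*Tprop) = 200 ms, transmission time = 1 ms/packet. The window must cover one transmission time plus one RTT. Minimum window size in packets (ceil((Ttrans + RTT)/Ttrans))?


Given: Ttrans = 1 ms, RTT = 200 ms (= 2 * Tprop, Tprop = 100 ms)
Time until first ACK returns = Ttrans + RTT = 1 + 200 = 201 ms
Need W * Ttrans >= Ttrans + RTT  ->  W >= (Ttrans + RTT) / Ttrans
(Ttrans + RTT) / Ttrans = 201 / 1 = 201
W_min = ceil(201) = 201

201


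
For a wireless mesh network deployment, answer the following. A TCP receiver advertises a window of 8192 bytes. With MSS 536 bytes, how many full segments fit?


Given: RWND = 8192 bytes, MSS = 536 bytes
Full segments = floor(RWND / MSS)
Full segments = floor(8192 / 536)
Full segments = floor(15.2836) = 15

15


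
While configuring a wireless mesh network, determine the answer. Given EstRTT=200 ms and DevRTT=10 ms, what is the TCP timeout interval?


Given: EstRTT = 200 ms, DevRTT = 10 ms
Timeout = EstRTT + 4 * DevRTT
4 * DevRTT = 4 * 10 = 40
Timeout = 200 + 40 = 240 ms

240


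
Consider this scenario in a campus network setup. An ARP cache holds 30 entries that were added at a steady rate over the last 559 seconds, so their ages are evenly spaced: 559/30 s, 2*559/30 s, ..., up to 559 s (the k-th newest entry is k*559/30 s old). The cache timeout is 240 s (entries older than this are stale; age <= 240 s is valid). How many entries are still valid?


Ages are k * 559/30 s for k = 1..30 (spacing = 18.6333 s).
Entry k is valid iff k * 559/30 <= 240 iff k <= 30 * 240 / 559 = 12.8801
n_valid = floor(12.8801) = 12
(n_stale = 30 - 12 = 18)

12


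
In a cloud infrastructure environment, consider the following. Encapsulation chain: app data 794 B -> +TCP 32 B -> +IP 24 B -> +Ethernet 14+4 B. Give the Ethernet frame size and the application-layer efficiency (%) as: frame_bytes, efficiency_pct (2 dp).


TCP segment = 794 + 32 = 826 B
IP packet = 826 + 24 = 850 B
Ethernet frame = 850 + 14 + 4 = 868 B
Efficiency = app / frame = 794 / 868 = 0.914747 = 91.4747% -> 91.47% (2 dp)

868, 91.47


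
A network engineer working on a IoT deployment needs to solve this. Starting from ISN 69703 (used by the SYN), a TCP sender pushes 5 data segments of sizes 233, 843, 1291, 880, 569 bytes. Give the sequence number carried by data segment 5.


The SYN occupies sequence number ISN = 69703, so the first data byte is ISN + 1 = 69704.
SEQ of data segment i = (ISN + 1) + sum of payload sizes of segments 1..i-1.
Segment 1: SEQ = 69704, payload = 233 bytes
Segment 2: SEQ = 69937, payload = 843 bytes
Segment 3: SEQ = 70780, payload = 1291 bytes
Segment 4: SEQ = 72071, payload = 880 bytes
Segment 5: SEQ = 72951, payload = 569 bytes
SEQ of segment 5 = 69704 + 233 + 843 + 1291 + 880 = 72951

72951


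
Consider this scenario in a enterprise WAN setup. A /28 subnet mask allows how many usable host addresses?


Given: subnet mask /28
Host bits = 32 - 28 = 4
Total addresses = 2^4 = 16
Usable hosts = 16 - 2 (network + broadcast) = 14

14


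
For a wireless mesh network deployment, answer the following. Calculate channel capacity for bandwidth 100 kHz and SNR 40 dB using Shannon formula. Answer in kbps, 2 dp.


Given: B = 100 kHz, SNR = 40 dB
SNR linear = 10^(40/10) = 10000
1 + SNR = 10001
log2(10001) = 13.2878566418
C = 100 * 1000 * 13.2878566418 = 1328785.6642 bps
C = 1328.785664 kbps -> 1328.79 kbps (2 dp)

1328.79


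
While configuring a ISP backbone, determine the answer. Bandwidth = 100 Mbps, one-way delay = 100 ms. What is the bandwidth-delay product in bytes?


Given: bandwidth = 100 Mbps, delay = 100 ms
BDP in bits = 100 * 10^6 * 100 / 1000
BDP in bits = 10000000
BDP in bytes = 10000000 / 8 = 1250000

1250000


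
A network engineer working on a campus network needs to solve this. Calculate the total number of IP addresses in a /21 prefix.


Given: CIDR prefix /21
Host bits = 32 - 21 = 11
Total addresses = 2^11 = 2048

2048


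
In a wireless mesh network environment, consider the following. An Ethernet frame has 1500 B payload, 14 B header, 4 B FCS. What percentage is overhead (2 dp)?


Given: payload = 1500 B, header = 14 B, trailer = 4 B
Overhead bytes = header + trailer = 14 + 4 = 18
Total frame = payload + overhead = 1500 + 18 = 1518
Overhead % = 18 / 1518 * 100 = 1.1858% -> 1.19% (2 dp)

1.19


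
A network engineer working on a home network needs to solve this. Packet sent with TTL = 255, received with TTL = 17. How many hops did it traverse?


Given: initial TTL = 255, received TTL = 17
Hops = initial TTL - received TTL
Hops = 255 - 17 = 238

238


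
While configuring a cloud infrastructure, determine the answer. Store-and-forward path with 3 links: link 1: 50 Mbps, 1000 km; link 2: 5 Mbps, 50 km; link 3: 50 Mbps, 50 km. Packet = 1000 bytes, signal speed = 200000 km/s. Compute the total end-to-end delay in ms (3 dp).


Packet = 1000 bytes = 8000 bits. Store-and-forward: sum (t_trans + t_prop) per link.
Link 1: t_trans = 8000/(50*10^6) s = 0.1600 ms; t_prop = 1000/200000 s = 5.0000 ms; subtotal = 5.1600 ms
Link 2: t_trans = 8000/(5*10^6) s = 1.6000 ms; t_prop = 50/200000 s = 0.2500 ms; subtotal = 1.8500 ms
Link 3: t_trans = 8000/(50*10^6) s = 0.1600 ms; t_prop = 50/200000 s = 0.2500 ms; subtotal = 0.4100 ms
End-to-end = 5.1600 + 1.8500 + 0.4100 = 7.4200 ms -> 7.420 ms (3 dp)

7.420


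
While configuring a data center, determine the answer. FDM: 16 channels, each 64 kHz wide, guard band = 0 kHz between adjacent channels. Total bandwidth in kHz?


Given: 16 channels, 64 kHz each, guard = 0 kHz
Channel bandwidth = 16 * 64 = 1024 kHz
Guard bands = 15 gaps * 0 kHz = 0 kHz
Total = 1024 + 0 = 1024 kHz

1024


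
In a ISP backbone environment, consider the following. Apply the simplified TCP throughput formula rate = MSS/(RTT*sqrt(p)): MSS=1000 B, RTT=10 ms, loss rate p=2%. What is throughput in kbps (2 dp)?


Given: MSS = 1000 bytes, RTT = 10 ms, loss = 2%
RTT in seconds = 10 / 1000 = 0.01
Loss rate = 2% = 0.02
sqrt(loss) = sqrt(0.02) = 0.141421356237
Throughput (bytes/s) = 1000 / (0.01 * 0.141421356237) = 707106.7812
Throughput (kbps) = 707106.7812 * 8 / 1000 = 5656.854249 -> 5656.85 kbps (2 dp)

5656.85


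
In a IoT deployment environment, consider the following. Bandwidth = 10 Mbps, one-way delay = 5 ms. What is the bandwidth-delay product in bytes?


Given: bandwidth = 10 Mbps, delay = 5 ms
BDP in bits = 10 * 10^6 * 5 / 1000
BDP in bits = 50000
BDP in bytes = 50000 / 8 = 6250

6250


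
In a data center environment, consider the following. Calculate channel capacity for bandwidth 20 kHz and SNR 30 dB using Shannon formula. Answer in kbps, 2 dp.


Given: B = 20 kHz, SNR = 30 dB
SNR linear = 10^(30/10) = 1000
1 + SNR = 1001
log2(1001) = 9.9672262588
C = 20 * 1000 * 9.9672262588 = 199344.5252 bps
C = 199.344525 kbps -> 199.34 kbps (2 dp)

199.34


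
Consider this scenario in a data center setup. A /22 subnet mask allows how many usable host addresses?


Given: subnet mask /22
Host bits = 32 - 22 = 10
Total addresses = 2^10 = 1024
Usable hosts = 1024 - 2 (network + broadcast) = 1022

1022


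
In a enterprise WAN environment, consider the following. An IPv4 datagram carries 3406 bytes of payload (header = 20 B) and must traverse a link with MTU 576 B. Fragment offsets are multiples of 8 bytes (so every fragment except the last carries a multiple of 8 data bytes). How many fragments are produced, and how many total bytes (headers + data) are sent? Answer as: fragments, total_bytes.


Max data per non-final fragment = floor((MTU - header)/8)*8 = floor((576 - 20)/8)*8 = floor(556/8)*8 = 552 B
Final fragment needs no 8-byte alignment: it can carry up to MTU - header = 556 B
Non-final fragments needed = ceil((payload - 556) / 552) = ceil(2850/552) = ceil(5.1630) = 6
Number of fragments = 6 + 1 = 7
Fragment sizes (data): 6 * 552 B + 94 B (last, 94 <= 556 OK)
Total bytes sent = payload + n_frags * header = 3406 + 7*20 = 3406 + 140 = 3546 B

7, 3546


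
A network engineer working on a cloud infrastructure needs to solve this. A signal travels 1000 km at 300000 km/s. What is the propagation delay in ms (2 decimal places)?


Given: distance = 1000 km, speed = 300000 km/s
Delay = distance / speed = 1000 / 300000 seconds
Delay in ms = 1000 * 1000 / 300000
Delay = 3.3333 ms
Rounded to 2 dp = 3.33 ms

3.33


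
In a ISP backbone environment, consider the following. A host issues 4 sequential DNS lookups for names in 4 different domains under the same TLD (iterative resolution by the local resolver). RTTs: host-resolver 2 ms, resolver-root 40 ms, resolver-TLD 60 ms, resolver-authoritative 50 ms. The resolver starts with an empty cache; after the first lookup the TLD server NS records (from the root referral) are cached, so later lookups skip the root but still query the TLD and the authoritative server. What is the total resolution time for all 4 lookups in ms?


Lookup 1 (cold cache): local + root + TLD + auth = 2 + 40 + 60 + 50 = 152 ms
Lookups 2..4 (TLD NS cached -> skip root; new domain -> still ask TLD and auth): local + TLD + auth = 2 + 60 + 50 = 112 ms each
Remaining 3 lookups: 3 * 112 = 336 ms
Total = 152 + 336 = 488 ms

488


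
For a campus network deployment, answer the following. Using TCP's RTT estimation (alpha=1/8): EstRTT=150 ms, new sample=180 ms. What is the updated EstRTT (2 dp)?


Given: EstRTT = 150 ms, SampleRTT = 180 ms, alpha = 1/8
New EstRTT = (1 - alpha) * EstRTT + alpha * SampleRTT
(7/8) * 150 = 131.25
(1/8) * 180 = 22.5
New EstRTT = 131.25 + 22.5 = 153.75 ms -> 153.75 ms (2 dp)

153.75


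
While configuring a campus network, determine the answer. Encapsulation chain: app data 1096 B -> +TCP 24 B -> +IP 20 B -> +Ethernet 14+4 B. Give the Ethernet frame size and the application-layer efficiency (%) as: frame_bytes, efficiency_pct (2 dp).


TCP segment = 1096 + 24 = 1120 B
IP packet = 1120 + 20 = 1140 B
Ethernet frame = 1140 + 14 + 4 = 1158 B
Efficiency = app / frame = 1096 / 1158 = 0.946459 = 94.6459% -> 94.65% (2 dp)

1158, 94.65


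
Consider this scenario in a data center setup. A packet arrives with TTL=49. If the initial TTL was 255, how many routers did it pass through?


Given: initial TTL = 255, received TTL = 49
Hops = initial TTL - received TTL
Hops = 255 - 49 = 206

206


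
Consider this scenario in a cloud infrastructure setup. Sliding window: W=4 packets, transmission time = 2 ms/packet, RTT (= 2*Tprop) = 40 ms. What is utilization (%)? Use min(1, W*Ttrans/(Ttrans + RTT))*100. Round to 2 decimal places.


Given: W = 4, Ttrans = 2 ms, RTT = 40 ms (= 2 * Tprop, Tprop = 20 ms)
Cycle time = Ttrans + RTT = 2 + 40 = 42 ms (first packet sent until its ACK returns)
W * Ttrans = 4 * 2 = 8 ms of sending per cycle
W * Ttrans / (Ttrans + RTT) = 8 / 42 = 0.190476
U = min(1, 0.190476) = 0.190476
U% = 19.05%

19.05


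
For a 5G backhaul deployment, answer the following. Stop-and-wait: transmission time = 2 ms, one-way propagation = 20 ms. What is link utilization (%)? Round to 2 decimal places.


Given: Ttrans = 2 ms, Tprop = 20 ms
RTT = 2 * Tprop = 2 * 20 = 40 ms
U = Ttrans / (Ttrans + RTT)
U = 2 / (2 + 40)
U = 2 / 42 = 0.047619
U% = 4.76%

4.76


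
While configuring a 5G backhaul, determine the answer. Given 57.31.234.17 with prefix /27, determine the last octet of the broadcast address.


Given: IP = 57.31.234.17, prefix = /27
Host bits = 32 - 27 = 5
Network last octet = 17 AND mask = 0
Host part size = 2^5 - 1 = 31
Broadcast last octet = 0 OR 31 = 31

31


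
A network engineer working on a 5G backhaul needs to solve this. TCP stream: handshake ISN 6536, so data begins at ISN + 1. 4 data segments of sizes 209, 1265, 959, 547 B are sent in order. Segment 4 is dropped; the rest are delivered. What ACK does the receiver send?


SYN uses sequence number 6536; first data byte = ISN + 1 = 6537.
Segment 1: SEQ = 6537, len = 209 B, covers [6537, 6745]
Segment 2: SEQ = 6746, len = 1265 B, covers [6746, 8010]
Segment 3: SEQ = 8011, len = 959 B, covers [8011, 8969]
Segment 4: SEQ = 8970, len = 547 B, covers [8970, 9516] [LOST]
In-order data received: bytes [6537, 8969] (segments 1..3).
Segment 4 missing -> gap begins at byte 8970.
Cumulative ACK = next expected in-order byte = 6537 + 209 + 1265 + 959 = 8970

8970


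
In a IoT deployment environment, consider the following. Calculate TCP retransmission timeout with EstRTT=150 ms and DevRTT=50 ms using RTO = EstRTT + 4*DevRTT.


Given: EstRTT = 150 ms, DevRTT = 50 ms
Timeout = EstRTT + 4 * DevRTT
4 * DevRTT = 4 * 50 = 200
Timeout = 150 + 200 = 350 ms

350


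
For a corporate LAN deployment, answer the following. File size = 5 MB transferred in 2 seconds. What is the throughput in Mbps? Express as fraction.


Given: file = 5 MB, time = 2 s
File in Mb = 5 * 8 = 40 Mb
Throughput = 40 / 2 Mbps
Throughput = 20 Mbps

20


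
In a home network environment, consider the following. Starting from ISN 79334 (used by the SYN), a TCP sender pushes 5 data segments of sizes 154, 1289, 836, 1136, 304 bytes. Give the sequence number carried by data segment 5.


The SYN occupies sequence number ISN = 79334, so the first data byte is ISN + 1 = 79335.
SEQ of data segment i = (ISN + 1) + sum of payload sizes of segments 1..i-1.
Segment 1: SEQ = 79335, payload = 154 bytes
Segment 2: SEQ = 79489, payload = 1289 bytes
Segment 3: SEQ = 80778, payload = 836 bytes
Segment 4: SEQ = 81614, payload = 1136 bytes
Segment 5: SEQ = 82750, payload = 304 bytes
SEQ of segment 5 = 79335 + 154 + 1289 + 836 + 1136 = 82750

82750


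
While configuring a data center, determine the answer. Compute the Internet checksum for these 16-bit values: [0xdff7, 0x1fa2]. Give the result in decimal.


Given words: [0xdff7, 0x1fa2]
Step 1: Sum all words
Raw sum = 57335 + 8098 = 65433
One's complement = ~65433 & 0xFFFF = 102

102


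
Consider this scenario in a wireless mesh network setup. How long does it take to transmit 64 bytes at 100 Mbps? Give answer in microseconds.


Given: packet = 64 bytes, bandwidth = 100 Mbps
Packet in bits = 64 * 8 = 512 bits
Bandwidth = 100 * 10^6 = 100000000 bps
Time = 512 / 100000000 seconds
Time in us = 512 * 10^6 / 100000000 = 5.12

5.12


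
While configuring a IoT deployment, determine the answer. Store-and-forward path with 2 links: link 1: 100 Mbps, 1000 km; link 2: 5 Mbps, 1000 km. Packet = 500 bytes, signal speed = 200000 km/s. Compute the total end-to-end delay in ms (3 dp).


Packet = 500 bytes = 4000 bits. Store-and-forward: sum (t_trans + t_prop) per link.
Link 1: t_trans = 4000/(100*10^6) s = 0.0400 ms; t_prop = 1000/200000 s = 5.0000 ms; subtotal = 5.0400 ms
Link 2: t_trans = 4000/(5*10^6) s = 0.8000 ms; t_prop = 1000/200000 s = 5.0000 ms; subtotal = 5.8000 ms
End-to-end = 5.0400 + 5.8000 = 10.8400 ms -> 10.840 ms (3 dp)

10.840


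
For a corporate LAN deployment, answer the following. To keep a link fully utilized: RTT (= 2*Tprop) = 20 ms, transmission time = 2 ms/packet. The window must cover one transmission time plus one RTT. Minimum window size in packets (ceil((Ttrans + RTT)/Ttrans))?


Given: Ttrans = 2 ms, RTT = 20 ms (= 2 * Tprop, Tprop = 10 ms)
Time until first ACK returns = Ttrans + RTT = 2 + 20 = 22 ms
Need W * Ttrans >= Ttrans + RTT  ->  W >= (Ttrans + RTT) / Ttrans
(Ttrans + RTT) / Ttrans = 22 / 2 = 11
W_min = ceil(11) = 11

11


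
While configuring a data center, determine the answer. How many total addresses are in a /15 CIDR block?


Given: CIDR prefix /15
Host bits = 32 - 15 = 17
Total addresses = 2^17 = 131072

131072


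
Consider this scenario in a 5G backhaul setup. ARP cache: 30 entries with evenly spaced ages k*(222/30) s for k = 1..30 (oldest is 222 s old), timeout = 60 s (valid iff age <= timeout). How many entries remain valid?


Ages are k * 222/30 s for k = 1..30 (spacing = 7.4000 s).
Entry k is valid iff k * 222/30 <= 60 iff k <= 30 * 60 / 222 = 8.1081
n_valid = floor(8.1081) = 8
(n_stale = 30 - 8 = 22)

8


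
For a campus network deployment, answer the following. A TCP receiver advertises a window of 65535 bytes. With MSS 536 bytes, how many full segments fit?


Given: RWND = 65535 bytes, MSS = 536 bytes
Full segments = floor(RWND / MSS)
Full segments = floor(65535 / 536)
Full segments = floor(122.2668) = 122

122


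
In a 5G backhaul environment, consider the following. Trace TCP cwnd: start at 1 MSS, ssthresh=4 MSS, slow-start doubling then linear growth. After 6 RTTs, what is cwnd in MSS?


RTT 0: cwnd = 1 MSS (initial)
RTT 1: cwnd = 2 MSS (slow start, doubled)
RTT 2: cwnd = 4 MSS (slow start, doubled)
RTT 3: cwnd = 5 MSS (congestion avoidance, +1)
RTT 4: cwnd = 6 MSS (congestion avoidance, +1)
RTT 5: cwnd = 7 MSS (congestion avoidance, +1)
RTT 6: cwnd = 8 MSS (congestion avoidance, +1)

8


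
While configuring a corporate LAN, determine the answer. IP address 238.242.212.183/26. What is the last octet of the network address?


Given: IP = 238.242.212.183, prefix = /26
Subnet mask = 255.255.255.192
Last octet of IP: 183
Last octet of mask: 192
Network last octet = 183 AND 192 = 128

128


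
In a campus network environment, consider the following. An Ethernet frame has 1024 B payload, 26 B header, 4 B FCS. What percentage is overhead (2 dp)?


Given: payload = 1024 B, header = 26 B, trailer = 4 B
Overhead bytes = header + trailer = 26 + 4 = 30
Total frame = payload + overhead = 1024 + 30 = 1054
Overhead % = 30 / 1054 * 100 = 2.8463% -> 2.85% (2 dp)

2.85


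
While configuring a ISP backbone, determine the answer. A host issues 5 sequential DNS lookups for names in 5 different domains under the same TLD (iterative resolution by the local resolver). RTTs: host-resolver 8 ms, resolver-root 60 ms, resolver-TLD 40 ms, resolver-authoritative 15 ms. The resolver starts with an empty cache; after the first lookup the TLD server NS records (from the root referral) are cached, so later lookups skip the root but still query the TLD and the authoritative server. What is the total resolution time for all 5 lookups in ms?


Lookup 1 (cold cache): local + root + TLD + auth = 8 + 60 + 40 + 15 = 123 ms
Lookups 2..5 (TLD NS cached -> skip root; new domain -> still ask TLD and auth): local + TLD + auth = 8 + 40 + 15 = 63 ms each
Remaining 4 lookups: 4 * 63 = 252 ms
Total = 123 + 252 = 375 ms

375


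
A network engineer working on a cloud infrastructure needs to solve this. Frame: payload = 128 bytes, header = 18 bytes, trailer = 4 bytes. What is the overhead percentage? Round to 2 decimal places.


Given: payload = 128 B, header = 18 B, trailer = 4 B
Overhead bytes = header + trailer = 18 + 4 = 22
Total frame = payload + overhead = 128 + 22 = 150
Overhead % = 22 / 150 * 100 = 14.6667% -> 14.67% (2 dp)

14.67


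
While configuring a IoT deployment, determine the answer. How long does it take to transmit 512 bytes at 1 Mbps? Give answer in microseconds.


Given: packet = 512 bytes, bandwidth = 1 Mbps
Packet in bits = 512 * 8 = 4096 bits
Bandwidth = 1 * 10^6 = 1000000 bps
Time = 4096 / 1000000 seconds
Time in us = 4096 * 10^6 / 1000000 = 4096

4096


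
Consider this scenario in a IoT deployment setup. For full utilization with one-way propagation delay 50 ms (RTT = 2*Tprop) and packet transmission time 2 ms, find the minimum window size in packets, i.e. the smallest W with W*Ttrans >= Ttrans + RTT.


Given: Ttrans = 2 ms, RTT = 100 ms (= 2 * Tprop, Tprop = 50 ms)
Time until first ACK returns = Ttrans + RTT = 2 + 100 = 102 ms
Need W * Ttrans >= Ttrans + RTT  ->  W >= (Ttrans + RTT) / Ttrans
(Ttrans + RTT) / Ttrans = 102 / 2 = 51
W_min = ceil(51) = 51

51


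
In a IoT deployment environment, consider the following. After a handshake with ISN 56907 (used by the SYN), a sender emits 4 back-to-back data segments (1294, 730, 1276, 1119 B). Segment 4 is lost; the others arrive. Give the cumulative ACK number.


SYN uses sequence number 56907; first data byte = ISN + 1 = 56908.
Segment 1: SEQ = 56908, len = 1294 B, covers [56908, 58201]
Segment 2: SEQ = 58202, len = 730 B, covers [58202, 58931]
Segment 3: SEQ = 58932, len = 1276 B, covers [58932, 60207]
Segment 4: SEQ = 60208, len = 1119 B, covers [60208, 61326] [LOST]
In-order data received: bytes [56908, 60207] (segments 1..3).
Segment 4 missing -> gap begins at byte 60208.
Cumulative ACK = next expected in-order byte = 56908 + 1294 + 730 + 1276 = 60208

60208


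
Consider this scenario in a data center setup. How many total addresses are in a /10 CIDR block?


Given: CIDR prefix /10
Host bits = 32 - 10 = 22
Total addresses = 2^22 = 4194304

4194304


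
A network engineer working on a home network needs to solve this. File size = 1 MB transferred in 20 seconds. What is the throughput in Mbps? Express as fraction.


Given: file = 1 MB, time = 20 s
File in Mb = 1 * 8 = 8 Mb
Throughput = 8 / 20 Mbps
Throughput = 2/5 Mbps

2/5


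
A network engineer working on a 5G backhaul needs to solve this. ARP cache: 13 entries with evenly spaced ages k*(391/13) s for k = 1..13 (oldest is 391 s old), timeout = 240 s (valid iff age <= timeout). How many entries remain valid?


Ages are k * 391/13 s for k = 1..13 (spacing = 30.0769 s).
Entry k is valid iff k * 391/13 <= 240 iff k <= 13 * 240 / 391 = 7.9795
n_valid = floor(7.9795) = 7
(n_stale = 13 - 7 = 6)

7


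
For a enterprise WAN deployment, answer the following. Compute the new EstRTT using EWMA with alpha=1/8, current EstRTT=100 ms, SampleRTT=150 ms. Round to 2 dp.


Given: EstRTT = 100 ms, SampleRTT = 150 ms, alpha = 1/8
New EstRTT = (1 - alpha) * EstRTT + alpha * SampleRTT
(7/8) * 100 = 87.5
(1/8) * 150 = 18.75
New EstRTT = 87.5 + 18.75 = 106.25 ms -> 106.25 ms (2 dp)

106.25


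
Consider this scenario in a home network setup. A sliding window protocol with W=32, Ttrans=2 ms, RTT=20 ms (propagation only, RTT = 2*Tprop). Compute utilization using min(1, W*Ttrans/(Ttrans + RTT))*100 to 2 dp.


Given: W = 32, Ttrans = 2 ms, RTT = 20 ms (= 2 * Tprop, Tprop = 10 ms)
Cycle time = Ttrans + RTT = 2 + 20 = 22 ms (first packet sent until its ACK returns)
W * Ttrans = 32 * 2 = 64 ms of sending per cycle
W * Ttrans / (Ttrans + RTT) = 64 / 22 = 2.909091
U = min(1, 2.909091) = 1.000000
U% = 100.00%

100.00


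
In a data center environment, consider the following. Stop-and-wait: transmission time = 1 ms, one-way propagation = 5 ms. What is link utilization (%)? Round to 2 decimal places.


Given: Ttrans = 1 ms, Tprop = 5 ms
RTT = 2 * Tprop = 2 * 5 = 10 ms
U = Ttrans / (Ttrans + RTT)
U = 1 / (1 + 10)
U = 1 / 11 = 0.090909
U% = 9.09%

9.09


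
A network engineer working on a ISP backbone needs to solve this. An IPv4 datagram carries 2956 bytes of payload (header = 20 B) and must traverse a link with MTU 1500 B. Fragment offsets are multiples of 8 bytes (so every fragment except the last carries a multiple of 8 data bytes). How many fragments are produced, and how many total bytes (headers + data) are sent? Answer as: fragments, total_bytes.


Max data per non-final fragment = floor((MTU - header)/8)*8 = floor((1500 - 20)/8)*8 = floor(1480/8)*8 = 1480 B
Final fragment needs no 8-byte alignment: it can carry up to MTU - header = 1480 B
Non-final fragments needed = ceil((payload - 1480) / 1480) = ceil(1476/1480) = ceil(0.9973) = 1
Number of fragments = 1 + 1 = 2
Fragment sizes (data): 1 * 1480 B + 1476 B (last, 1476 <= 1480 OK)
Total bytes sent = payload + n_frags * header = 2956 + 2*20 = 2956 + 40 = 2996 B

2, 2996


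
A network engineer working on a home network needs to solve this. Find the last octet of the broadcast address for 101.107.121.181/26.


Given: IP = 101.107.121.181, prefix = /26
Host bits = 32 - 26 = 6
Network last octet = 181 AND mask = 128
Host part size = 2^6 - 1 = 63
Broadcast last octet = 128 OR 63 = 191

191


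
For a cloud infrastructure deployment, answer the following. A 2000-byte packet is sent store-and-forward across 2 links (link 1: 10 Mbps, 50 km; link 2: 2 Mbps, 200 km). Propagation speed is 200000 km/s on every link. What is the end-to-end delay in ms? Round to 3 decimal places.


Packet = 2000 bytes = 16000 bits. Store-and-forward: sum (t_trans + t_prop) per link.
Link 1: t_trans = 16000/(10*10^6) s = 1.6000 ms; t_prop = 50/200000 s = 0.2500 ms; subtotal = 1.8500 ms
Link 2: t_trans = 16000/(2*10^6) s = 8.0000 ms; t_prop = 200/200000 s = 1.0000 ms; subtotal = 9.0000 ms
End-to-end = 1.8500 + 9.0000 = 10.8500 ms -> 10.850 ms (3 dp)

10.850


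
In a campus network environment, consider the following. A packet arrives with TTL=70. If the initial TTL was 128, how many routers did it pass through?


Given: initial TTL = 128, received TTL = 70
Hops = initial TTL - received TTL
Hops = 128 - 70 = 58

58


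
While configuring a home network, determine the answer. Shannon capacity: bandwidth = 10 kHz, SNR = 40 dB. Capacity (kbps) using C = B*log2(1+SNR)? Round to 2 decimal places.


Given: B = 10 kHz, SNR = 40 dB
SNR linear = 10^(40/10) = 10000
1 + SNR = 10001
log2(10001) = 13.2878566418
C = 10 * 1000 * 13.2878566418 = 132878.5664 bps
C = 132.878566 kbps -> 132.88 kbps (2 dp)

132.88


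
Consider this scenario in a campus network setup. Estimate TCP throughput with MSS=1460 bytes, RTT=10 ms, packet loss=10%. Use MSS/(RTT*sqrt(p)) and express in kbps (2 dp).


Given: MSS = 1460 bytes, RTT = 10 ms, loss = 10%
RTT in seconds = 10 / 1000 = 0.01
Loss rate = 10% = 0.1
sqrt(loss) = sqrt(0.1) = 0.316227766017
Throughput (bytes/s) = 1460 / (0.01 * 0.316227766017) = 461692.5384
Throughput (kbps) = 461692.5384 * 8 / 1000 = 3693.540307 -> 3693.54 kbps (2 dp)

3693.54


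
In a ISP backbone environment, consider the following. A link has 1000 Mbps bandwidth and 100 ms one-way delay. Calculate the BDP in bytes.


Given: bandwidth = 1000 Mbps, delay = 100 ms
BDP in bits = 1000 * 10^6 * 100 / 1000
BDP in bits = 100000000
BDP in bytes = 100000000 / 8 = 12500000

12500000


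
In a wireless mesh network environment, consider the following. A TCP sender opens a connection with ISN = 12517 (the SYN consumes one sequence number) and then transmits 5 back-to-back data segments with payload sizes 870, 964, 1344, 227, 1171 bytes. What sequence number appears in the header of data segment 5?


The SYN occupies sequence number ISN = 12517, so the first data byte is ISN + 1 = 12518.
SEQ of data segment i = (ISN + 1) + sum of payload sizes of segments 1..i-1.
Segment 1: SEQ = 12518, payload = 870 bytes
Segment 2: SEQ = 13388, payload = 964 bytes
Segment 3: SEQ = 14352, payload = 1344 bytes
Segment 4: SEQ = 15696, payload = 227 bytes
Segment 5: SEQ = 15923, payload = 1171 bytes
SEQ of segment 5 = 12518 + 870 + 964 + 1344 + 227 = 15923

15923


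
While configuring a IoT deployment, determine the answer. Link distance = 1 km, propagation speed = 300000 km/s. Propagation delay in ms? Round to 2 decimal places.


Given: distance = 1 km, speed = 300000 km/s
Delay = distance / speed = 1 / 300000 seconds
Delay in ms = 1 * 1000 / 300000
Delay = 0.0033 ms
Rounded to 2 dp = 0.00 ms

0.00


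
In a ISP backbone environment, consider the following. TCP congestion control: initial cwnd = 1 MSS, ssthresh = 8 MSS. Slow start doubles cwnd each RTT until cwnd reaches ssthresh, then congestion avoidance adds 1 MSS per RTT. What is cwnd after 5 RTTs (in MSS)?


RTT 0: cwnd = 1 MSS (initial)
RTT 1: cwnd = 2 MSS (slow start, doubled)
RTT 2: cwnd = 4 MSS (slow start, doubled)
RTT 3: cwnd = 8 MSS (slow start, doubled)
RTT 4: cwnd = 9 MSS (congestion avoidance, +1)
RTT 5: cwnd = 10 MSS (congestion avoidance, +1)

10


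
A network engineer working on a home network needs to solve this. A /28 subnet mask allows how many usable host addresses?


Given: subnet mask /28
Host bits = 32 - 28 = 4
Total addresses = 2^4 = 16
Usable hosts = 16 - 2 (network + broadcast) = 14

14


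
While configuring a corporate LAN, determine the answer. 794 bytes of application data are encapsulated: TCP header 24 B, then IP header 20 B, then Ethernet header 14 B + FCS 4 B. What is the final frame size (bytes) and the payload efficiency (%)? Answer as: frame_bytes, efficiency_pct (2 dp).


TCP segment = 794 + 24 = 818 B
IP packet = 818 + 20 = 838 B
Ethernet frame = 838 + 14 + 4 = 856 B
Efficiency = app / frame = 794 / 856 = 0.927570 = 92.7570% -> 92.76% (2 dp)

856, 92.76


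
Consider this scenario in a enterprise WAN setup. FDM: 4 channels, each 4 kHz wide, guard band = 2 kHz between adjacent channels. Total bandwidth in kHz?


Given: 4 channels, 4 kHz each, guard = 2 kHz
Channel bandwidth = 4 * 4 = 16 kHz
Guard bands = 3 gaps * 2 kHz = 6 kHz
Total = 16 + 6 = 22 kHz

22


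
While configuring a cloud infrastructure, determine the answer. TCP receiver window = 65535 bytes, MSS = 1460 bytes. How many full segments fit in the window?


Given: RWND = 65535 bytes, MSS = 1460 bytes
Full segments = floor(RWND / MSS)
Full segments = floor(65535 / 1460)
Full segments = floor(44.887) = 44

44


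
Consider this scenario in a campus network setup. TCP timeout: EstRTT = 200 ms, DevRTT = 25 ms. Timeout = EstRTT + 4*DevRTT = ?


Given: EstRTT = 200 ms, DevRTT = 25 ms
Timeout = EstRTT + 4 * DevRTT
4 * DevRTT = 4 * 25 = 100
Timeout = 200 + 100 = 300 ms

300


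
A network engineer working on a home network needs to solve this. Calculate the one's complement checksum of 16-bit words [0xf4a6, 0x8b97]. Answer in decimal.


Given words: [0xf4a6, 0x8b97]
Step 1: Sum all words
Raw sum = 62630 + 35735 = 98365
Step 2: Fold carry: (32829 + 1) = 32830
One's complement = ~32830 & 0xFFFF = 32705

32705


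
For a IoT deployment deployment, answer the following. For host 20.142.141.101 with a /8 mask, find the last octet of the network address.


Given: IP = 20.142.141.101, prefix = /8
Subnet mask = 255.0.0.0
Last octet of IP: 101
Last octet of mask: 0
Network last octet = 101 AND 0 = 0

0


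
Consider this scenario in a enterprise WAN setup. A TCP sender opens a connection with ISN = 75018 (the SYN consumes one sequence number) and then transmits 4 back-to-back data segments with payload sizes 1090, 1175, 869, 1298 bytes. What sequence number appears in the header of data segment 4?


The SYN occupies sequence number ISN = 75018, so the first data byte is ISN + 1 = 75019.
SEQ of data segment i = (ISN + 1) + sum of payload sizes of segments 1..i-1.
Segment 1: SEQ = 75019, payload = 1090 bytes
Segment 2: SEQ = 76109, payload = 1175 bytes
Segment 3: SEQ = 77284, payload = 869 bytes
Segment 4: SEQ = 78153, payload = 1298 bytes
SEQ of segment 4 = 75019 + 1090 + 1175 + 869 = 78153

78153
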